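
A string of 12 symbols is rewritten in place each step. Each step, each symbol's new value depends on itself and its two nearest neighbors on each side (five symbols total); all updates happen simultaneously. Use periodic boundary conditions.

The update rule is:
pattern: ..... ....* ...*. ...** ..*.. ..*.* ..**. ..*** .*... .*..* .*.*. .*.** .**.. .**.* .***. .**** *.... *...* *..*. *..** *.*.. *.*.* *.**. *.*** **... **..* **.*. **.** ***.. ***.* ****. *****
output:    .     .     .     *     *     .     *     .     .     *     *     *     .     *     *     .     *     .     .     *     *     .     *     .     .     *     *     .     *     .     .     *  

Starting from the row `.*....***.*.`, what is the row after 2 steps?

step 1: .*.*.*.*.***
step 2: *.*.*.*.*.*.

*.*.*.*.*.*.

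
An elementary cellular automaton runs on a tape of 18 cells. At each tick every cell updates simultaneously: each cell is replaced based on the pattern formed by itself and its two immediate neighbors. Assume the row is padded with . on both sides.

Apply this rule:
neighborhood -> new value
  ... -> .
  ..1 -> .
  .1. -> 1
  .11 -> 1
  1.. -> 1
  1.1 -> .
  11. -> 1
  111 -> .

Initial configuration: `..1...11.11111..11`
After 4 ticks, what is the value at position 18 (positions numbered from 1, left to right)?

tick 1: ..11..11.1...11.11
tick 2: ..111.11.11..11.11
tick 3: ..1.1.11.111.11.11
tick 4: ..1.1.11.1.1.11.11
position 18 holds 1

1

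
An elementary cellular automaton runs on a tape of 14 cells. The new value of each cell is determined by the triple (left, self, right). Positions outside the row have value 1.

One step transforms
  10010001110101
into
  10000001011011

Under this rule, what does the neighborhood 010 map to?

At position 3 the neighborhood is 010; the next row has 0 there.

0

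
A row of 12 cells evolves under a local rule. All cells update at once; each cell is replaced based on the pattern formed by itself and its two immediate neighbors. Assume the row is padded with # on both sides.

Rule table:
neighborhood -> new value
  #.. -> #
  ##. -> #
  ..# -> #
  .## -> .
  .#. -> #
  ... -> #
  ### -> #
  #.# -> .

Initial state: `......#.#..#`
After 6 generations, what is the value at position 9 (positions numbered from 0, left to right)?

#######.###.
#######..##.
#########.#.
#########.#.  (fixed point — unchanged through generation 6)
position 9 holds .

.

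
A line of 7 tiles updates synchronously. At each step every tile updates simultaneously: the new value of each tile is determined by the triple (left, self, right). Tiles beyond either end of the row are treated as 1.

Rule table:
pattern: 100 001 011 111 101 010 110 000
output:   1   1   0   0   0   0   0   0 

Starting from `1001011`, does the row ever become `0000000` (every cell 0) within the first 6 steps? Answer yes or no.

0110000
0001001
1010110
0000000
all cells are 0 at step 4

yes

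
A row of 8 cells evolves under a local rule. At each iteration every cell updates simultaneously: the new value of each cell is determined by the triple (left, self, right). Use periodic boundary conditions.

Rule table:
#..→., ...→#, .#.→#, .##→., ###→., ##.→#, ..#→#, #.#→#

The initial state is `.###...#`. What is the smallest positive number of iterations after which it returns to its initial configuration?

16

#..#.###
#.###...
##..#.##
.#.###..
###..#.#
..#.###.
####..#.
...#.###
.####..#
#...#.##
#.####..
##...#.#
.#.####.
###...#.
..#.####
.###...#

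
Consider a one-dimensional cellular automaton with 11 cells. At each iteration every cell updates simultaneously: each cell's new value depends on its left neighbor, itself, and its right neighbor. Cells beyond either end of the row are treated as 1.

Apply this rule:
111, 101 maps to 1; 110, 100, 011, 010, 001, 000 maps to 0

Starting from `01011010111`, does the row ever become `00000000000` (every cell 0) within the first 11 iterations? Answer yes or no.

10100101011
01000010101
10000001010
00000000101
00000000010
00000000001
00000000000
all cells are 0 at iteration 7

yes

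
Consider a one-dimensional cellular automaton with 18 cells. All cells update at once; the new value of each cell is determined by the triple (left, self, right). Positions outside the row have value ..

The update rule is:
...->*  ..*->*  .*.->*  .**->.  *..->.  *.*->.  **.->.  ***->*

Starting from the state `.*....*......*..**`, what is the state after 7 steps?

**.****.******.*..
....**...****..*.*
****...**.**..**.*
.**..**......*...*
*...*...******.***
*.***.**.****...*.
*..*......**..***.

*..*......**..***.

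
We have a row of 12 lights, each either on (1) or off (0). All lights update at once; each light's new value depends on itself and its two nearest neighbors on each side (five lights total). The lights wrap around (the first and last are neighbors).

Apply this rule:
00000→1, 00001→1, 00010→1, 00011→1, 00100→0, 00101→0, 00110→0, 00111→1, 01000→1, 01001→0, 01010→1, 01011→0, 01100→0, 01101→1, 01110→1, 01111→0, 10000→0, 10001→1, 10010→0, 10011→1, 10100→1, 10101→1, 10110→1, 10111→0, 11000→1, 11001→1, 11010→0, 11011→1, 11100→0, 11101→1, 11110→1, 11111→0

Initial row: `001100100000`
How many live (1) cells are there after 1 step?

110010010111
count of 1: 7

7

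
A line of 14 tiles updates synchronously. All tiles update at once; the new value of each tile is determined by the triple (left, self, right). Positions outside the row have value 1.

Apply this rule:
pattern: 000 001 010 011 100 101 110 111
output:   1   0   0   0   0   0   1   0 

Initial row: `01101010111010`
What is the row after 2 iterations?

00001111100010

00100000001000
00001111100010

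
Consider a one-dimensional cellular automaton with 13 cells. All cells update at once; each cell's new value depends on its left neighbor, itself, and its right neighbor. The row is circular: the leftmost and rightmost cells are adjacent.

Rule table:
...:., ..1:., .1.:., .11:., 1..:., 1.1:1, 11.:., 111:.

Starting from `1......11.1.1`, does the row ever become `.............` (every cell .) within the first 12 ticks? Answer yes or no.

yes

tick 1: .........1.1.
tick 2: ..........1..
tick 3: .............
all cells are . at tick 3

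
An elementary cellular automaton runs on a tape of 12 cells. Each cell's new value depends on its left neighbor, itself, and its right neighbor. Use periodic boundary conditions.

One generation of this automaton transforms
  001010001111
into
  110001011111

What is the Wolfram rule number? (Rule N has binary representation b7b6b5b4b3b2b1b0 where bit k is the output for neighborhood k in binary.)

position 9: 111 → 1  (bit 7 = 1)
position 11: 110 → 1  (bit 6 = 1)
position 3: 101 → 0  (bit 5 = 0)
position 0: 100 → 1  (bit 4 = 1)
position 8: 011 → 1  (bit 3 = 1)
position 2: 010 → 0  (bit 2 = 0)
position 1: 001 → 1  (bit 1 = 1)
position 6: 000 → 0  (bit 0 = 0)
bits b7..b0 = 11011010 = 218

218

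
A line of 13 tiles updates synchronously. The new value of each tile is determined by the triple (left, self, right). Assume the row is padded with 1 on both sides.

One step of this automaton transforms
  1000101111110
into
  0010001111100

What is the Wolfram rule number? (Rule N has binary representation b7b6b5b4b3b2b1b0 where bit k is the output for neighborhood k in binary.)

137

position 7: 111 → 1  (bit 7 = 1)
position 0: 110 → 0  (bit 6 = 0)
position 5: 101 → 0  (bit 5 = 0)
position 1: 100 → 0  (bit 4 = 0)
position 6: 011 → 1  (bit 3 = 1)
position 4: 010 → 0  (bit 2 = 0)
position 3: 001 → 0  (bit 1 = 0)
position 2: 000 → 1  (bit 0 = 1)
bits b7..b0 = 10001001 = 137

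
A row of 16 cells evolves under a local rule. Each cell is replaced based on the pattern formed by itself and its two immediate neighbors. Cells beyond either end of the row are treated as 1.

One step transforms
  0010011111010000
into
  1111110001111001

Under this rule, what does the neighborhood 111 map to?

0

At position 6 the neighborhood is 111; the next row has 0 there.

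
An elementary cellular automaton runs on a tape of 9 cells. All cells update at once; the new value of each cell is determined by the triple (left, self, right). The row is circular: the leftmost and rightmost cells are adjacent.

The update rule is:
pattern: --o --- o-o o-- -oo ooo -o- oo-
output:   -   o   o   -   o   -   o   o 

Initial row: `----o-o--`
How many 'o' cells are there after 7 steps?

ooo-ooo-o
--ooo-ooo
--o-ooo-o
--ooo-ooo  (repeats step 2; period 2)
step 7: --o-ooo-o
count of o: 5

5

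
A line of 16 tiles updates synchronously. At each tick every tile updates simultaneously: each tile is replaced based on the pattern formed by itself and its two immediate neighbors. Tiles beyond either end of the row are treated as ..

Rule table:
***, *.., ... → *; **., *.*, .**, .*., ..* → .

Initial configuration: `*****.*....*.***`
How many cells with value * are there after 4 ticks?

tick 1: .***...***....*.
tick 2: ..*.**..*.***..*
tick 3: *.....*....*.*..
tick 4: .****..***....**
count of *: 9

9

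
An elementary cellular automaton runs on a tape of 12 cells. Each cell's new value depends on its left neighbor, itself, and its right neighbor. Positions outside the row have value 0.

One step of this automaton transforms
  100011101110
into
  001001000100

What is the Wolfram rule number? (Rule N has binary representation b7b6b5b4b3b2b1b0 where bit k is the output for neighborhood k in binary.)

129

position 5: 111 → 1  (bit 7 = 1)
position 6: 110 → 0  (bit 6 = 0)
position 7: 101 → 0  (bit 5 = 0)
position 1: 100 → 0  (bit 4 = 0)
position 4: 011 → 0  (bit 3 = 0)
position 0: 010 → 0  (bit 2 = 0)
position 3: 001 → 0  (bit 1 = 0)
position 2: 000 → 1  (bit 0 = 1)
bits b7..b0 = 10000001 = 129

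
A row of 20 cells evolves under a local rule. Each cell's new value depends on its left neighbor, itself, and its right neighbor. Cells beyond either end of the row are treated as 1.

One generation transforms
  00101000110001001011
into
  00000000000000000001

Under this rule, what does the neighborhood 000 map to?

At position 6 the neighborhood is 000; the next row has 0 there.

0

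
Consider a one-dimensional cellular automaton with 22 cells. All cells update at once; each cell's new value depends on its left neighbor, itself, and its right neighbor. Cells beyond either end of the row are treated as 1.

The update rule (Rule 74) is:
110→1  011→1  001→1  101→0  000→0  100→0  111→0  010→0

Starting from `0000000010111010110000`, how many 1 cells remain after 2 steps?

7

0000000100101000110001
0000001001000001110011
count of 1: 7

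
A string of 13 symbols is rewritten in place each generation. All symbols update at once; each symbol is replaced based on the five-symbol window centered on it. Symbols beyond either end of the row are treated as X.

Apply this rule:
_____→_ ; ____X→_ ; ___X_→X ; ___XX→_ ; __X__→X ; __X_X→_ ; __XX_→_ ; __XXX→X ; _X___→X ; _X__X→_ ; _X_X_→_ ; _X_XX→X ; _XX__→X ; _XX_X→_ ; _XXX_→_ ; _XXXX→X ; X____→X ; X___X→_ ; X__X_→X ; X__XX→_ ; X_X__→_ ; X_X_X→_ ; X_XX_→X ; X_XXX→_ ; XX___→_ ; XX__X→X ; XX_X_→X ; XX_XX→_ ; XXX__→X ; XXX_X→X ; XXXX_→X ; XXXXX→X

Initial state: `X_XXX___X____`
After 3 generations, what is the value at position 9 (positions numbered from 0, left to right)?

X___X__XXXX__
X__XX__XXXXX_
XX__XX_XXXXX_
position 9 holds X

X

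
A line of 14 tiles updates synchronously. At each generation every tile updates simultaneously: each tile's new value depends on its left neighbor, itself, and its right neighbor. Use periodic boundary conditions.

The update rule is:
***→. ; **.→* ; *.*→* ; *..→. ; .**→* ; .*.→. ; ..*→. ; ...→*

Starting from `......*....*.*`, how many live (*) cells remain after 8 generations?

.****...**..*.
.*..*.*.**....
.....*.***.***
.***..**.***.*
**.*..****.**.
***...*..*****
..*.*....*....
*..*..**...***
count of *: 7

7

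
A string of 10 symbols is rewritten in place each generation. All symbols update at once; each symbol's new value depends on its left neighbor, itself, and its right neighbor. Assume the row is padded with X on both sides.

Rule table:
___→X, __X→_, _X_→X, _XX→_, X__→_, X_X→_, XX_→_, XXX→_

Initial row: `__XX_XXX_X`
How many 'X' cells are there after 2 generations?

8

generation 1: __________
generation 2: _XXXXXXXX_
count of X: 8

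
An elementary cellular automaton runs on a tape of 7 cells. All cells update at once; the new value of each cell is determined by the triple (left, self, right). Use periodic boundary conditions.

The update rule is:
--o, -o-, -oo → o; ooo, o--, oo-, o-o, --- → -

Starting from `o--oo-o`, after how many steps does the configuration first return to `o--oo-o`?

step 1: --oo--o
step 2: -oo--oo
step 3: -o--oo-
step 4: oo-oo--
step 5: o--o--o
step 6: --oo-oo
step 7: -oo--o-
step 8: oo--oo-
step 9: o--oo--
step 10: o-oo--o
step 11: --o--oo
step 12: -oo-oo-
step 13: oo--o--
step 14: o--oo-o

14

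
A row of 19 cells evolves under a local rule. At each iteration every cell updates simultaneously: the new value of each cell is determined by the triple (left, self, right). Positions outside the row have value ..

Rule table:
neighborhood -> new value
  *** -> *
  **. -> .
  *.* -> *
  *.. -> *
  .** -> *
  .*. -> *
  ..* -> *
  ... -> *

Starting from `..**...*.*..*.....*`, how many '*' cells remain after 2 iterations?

17

***.***************
**.***************.
count of *: 17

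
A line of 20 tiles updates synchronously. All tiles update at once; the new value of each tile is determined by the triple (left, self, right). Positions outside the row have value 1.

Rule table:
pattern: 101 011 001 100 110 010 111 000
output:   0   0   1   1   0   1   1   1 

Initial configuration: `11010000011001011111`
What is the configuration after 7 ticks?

11011111101111100011

10011111100111001111
01101111011010110111
00000110000010000011
11111001111111111101
11110110111111111000
11100000011111110111
11011111101111100011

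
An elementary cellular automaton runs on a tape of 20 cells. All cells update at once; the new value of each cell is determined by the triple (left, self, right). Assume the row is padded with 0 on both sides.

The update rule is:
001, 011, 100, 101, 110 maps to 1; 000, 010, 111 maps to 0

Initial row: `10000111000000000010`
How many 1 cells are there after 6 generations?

15

01001101100000000101
10111111110000001010
01100000011000010101
11110000111100101010
10011001100111010101
01111111111101101010
count of 1: 15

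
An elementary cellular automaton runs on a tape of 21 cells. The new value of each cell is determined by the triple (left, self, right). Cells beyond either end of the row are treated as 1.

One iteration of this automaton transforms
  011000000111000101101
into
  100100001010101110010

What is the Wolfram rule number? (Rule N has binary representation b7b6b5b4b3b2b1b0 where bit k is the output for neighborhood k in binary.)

182

position 10: 111 → 1  (bit 7 = 1)
position 2: 110 → 0  (bit 6 = 0)
position 0: 101 → 1  (bit 5 = 1)
position 3: 100 → 1  (bit 4 = 1)
position 1: 011 → 0  (bit 3 = 0)
position 15: 010 → 1  (bit 2 = 1)
position 8: 001 → 1  (bit 1 = 1)
position 4: 000 → 0  (bit 0 = 0)
bits b7..b0 = 10110110 = 182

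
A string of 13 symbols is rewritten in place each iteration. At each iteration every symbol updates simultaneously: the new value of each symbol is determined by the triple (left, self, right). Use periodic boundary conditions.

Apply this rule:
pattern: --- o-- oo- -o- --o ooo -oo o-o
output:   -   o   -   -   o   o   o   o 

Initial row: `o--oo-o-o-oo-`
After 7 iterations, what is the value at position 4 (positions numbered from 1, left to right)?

o

iteration 1: -ooo-o-o-oo-o
iteration 2: ooo-o-o-oo-o-
iteration 3: oo-o-o-oo-o-o
iteration 4: o-o-o-oo-o-oo
iteration 5: -o-o-oo-o-ooo
iteration 6: o-o-oo-o-ooo-
iteration 7: -o-oo-o-ooo-o
position 4 holds o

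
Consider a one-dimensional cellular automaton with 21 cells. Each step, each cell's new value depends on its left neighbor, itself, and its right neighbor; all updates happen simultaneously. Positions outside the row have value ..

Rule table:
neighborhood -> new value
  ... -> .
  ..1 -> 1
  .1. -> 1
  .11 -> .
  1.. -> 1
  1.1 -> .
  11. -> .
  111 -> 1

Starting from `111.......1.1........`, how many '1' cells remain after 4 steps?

7

.1.1.....11.11.......
11.11...1.....1......
.....1.111...111.....
....11..1.1.1.1.1....
count of 1: 7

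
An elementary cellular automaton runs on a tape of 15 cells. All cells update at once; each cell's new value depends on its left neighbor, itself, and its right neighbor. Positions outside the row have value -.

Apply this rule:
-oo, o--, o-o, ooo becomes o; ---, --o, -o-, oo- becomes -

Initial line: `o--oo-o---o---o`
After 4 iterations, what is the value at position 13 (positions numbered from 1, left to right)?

-

iteration 1: -o-o-o-o---o---
iteration 2: --o-o-o-o---o--
iteration 3: ---o-o-o-o---o-
iteration 4: ----o-o-o-o---o
position 13 holds -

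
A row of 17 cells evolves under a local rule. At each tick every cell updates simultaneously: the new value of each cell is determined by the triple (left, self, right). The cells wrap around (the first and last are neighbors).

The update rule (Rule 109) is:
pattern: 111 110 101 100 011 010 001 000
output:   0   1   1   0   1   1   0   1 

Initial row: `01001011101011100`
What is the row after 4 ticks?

tick 1: 01001110111110101
tick 2: 11001011100011111
tick 3: 01001110101010000
tick 4: 01001011111110111

01001011111110111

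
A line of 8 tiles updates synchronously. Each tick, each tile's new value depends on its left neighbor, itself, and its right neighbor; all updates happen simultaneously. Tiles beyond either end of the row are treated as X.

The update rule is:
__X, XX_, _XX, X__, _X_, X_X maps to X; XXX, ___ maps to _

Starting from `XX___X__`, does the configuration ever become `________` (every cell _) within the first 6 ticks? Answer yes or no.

tick 1: _XX_XXXX
tick 2: XXXXX___
tick 3: ____XX_X
tick 4: X__XXXXX
tick 5: XXXX____
tick 6: ___XX__X
tick 6 is ___XX__X, still not uniform _

no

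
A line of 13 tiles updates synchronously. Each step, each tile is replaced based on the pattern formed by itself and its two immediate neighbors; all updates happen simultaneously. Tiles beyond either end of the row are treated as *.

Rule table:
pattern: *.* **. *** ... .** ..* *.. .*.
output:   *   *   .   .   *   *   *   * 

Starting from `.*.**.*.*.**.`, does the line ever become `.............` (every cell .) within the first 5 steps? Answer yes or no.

yes

*************
.............
all cells are . at step 2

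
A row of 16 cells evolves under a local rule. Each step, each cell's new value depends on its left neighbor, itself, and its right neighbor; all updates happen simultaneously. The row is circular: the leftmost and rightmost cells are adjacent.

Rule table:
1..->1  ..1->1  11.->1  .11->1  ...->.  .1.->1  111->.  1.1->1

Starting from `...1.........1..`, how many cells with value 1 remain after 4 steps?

4

..111.......111.
.11.11.....11.11
1111111...111111
......11.11.....
count of 1: 4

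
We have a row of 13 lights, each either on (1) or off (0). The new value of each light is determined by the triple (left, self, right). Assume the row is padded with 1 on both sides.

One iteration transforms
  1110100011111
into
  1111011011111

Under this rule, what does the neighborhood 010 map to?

0

At position 4 the neighborhood is 010; the next row has 0 there.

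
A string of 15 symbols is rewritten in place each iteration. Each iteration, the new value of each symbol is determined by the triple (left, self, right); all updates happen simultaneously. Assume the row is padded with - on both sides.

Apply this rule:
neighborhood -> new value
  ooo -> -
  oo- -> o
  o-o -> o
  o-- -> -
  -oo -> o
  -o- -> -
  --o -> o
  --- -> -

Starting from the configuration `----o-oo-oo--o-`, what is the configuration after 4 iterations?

o-oo-o--oo-o---

---o-oooooo-o--
--o-oo----oo---
-o-ooo---ooo---
o-oo-o--oo-o---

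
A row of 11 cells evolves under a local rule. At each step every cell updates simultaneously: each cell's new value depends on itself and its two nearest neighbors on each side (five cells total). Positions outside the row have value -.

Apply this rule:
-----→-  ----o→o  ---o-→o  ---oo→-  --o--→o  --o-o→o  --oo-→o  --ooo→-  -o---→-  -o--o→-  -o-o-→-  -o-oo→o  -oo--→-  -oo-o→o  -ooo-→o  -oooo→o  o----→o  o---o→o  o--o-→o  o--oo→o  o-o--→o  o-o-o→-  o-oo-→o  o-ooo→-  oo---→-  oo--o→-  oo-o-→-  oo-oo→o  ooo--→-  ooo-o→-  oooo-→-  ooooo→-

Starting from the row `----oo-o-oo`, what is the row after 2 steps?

ooooo--oo--

step 1: --o-oo--oo-
step 2: ooooo--oo--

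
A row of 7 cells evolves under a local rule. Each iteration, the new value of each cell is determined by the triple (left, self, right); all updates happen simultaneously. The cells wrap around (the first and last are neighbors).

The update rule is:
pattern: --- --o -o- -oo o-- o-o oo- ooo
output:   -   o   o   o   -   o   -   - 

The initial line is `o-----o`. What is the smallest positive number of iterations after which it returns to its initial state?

7

-----oo
----oo-
---oo--
--oo---
-oo----
oo-----
o-----o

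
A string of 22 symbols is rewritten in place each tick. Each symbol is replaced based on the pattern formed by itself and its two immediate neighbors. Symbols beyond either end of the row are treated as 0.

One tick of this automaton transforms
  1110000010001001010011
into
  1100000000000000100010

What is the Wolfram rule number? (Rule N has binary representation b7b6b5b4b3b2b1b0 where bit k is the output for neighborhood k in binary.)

168

position 1: 111 → 1  (bit 7 = 1)
position 2: 110 → 0  (bit 6 = 0)
position 16: 101 → 1  (bit 5 = 1)
position 3: 100 → 0  (bit 4 = 0)
position 0: 011 → 1  (bit 3 = 1)
position 8: 010 → 0  (bit 2 = 0)
position 7: 001 → 0  (bit 1 = 0)
position 4: 000 → 0  (bit 0 = 0)
bits b7..b0 = 10101000 = 168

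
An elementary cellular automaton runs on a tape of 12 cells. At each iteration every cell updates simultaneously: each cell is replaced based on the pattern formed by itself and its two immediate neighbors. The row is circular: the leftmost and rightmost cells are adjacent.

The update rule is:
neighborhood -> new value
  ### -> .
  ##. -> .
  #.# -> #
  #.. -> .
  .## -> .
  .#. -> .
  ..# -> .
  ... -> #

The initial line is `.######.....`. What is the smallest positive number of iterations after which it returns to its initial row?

2

........####
.######.....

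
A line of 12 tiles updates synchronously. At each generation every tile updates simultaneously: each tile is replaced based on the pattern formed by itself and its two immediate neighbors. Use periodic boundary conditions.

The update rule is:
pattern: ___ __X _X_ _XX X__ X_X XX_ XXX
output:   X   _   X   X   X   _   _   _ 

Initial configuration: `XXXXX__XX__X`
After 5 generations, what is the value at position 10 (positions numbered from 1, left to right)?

X

_____X_X_X_X
XXXX_X_X_X_X
_____X_X_X_X  (repeats generation 1; period 2)
generation 5: _____X_X_X_X
position 10 holds X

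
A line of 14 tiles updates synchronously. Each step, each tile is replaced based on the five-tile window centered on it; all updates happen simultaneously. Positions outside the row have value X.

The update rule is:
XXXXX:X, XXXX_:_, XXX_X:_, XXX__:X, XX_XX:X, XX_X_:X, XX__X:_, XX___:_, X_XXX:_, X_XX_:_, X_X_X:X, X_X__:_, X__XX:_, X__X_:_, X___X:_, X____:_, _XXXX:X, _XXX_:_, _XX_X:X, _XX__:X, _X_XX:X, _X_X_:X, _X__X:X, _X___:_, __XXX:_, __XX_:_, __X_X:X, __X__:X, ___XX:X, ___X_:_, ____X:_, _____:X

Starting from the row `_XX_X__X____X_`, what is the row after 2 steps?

X_XX_X_X____XX
_X_XXXX____X_X

_X_XXXX____X_X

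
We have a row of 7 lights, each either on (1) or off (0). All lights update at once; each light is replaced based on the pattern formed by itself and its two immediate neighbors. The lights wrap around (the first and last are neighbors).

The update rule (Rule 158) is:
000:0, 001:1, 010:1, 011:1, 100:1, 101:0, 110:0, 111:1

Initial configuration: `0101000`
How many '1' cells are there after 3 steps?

5

step 1: 1101100
step 2: 1001011
step 3: 0111011
count of 1: 5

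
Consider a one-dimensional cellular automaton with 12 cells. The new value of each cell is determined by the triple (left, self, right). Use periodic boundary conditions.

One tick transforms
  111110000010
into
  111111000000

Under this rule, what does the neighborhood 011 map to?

1

At position 0 the neighborhood is 011; the next row has 1 there.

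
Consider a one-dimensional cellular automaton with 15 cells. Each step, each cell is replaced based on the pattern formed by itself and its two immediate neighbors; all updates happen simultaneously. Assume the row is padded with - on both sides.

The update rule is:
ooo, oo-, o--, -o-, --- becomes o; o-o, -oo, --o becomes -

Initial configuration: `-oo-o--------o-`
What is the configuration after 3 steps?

--o-oooooooo-oo
o-o--ooooooo--o
o-oo--ooooooo-o

o-oo--ooooooo-o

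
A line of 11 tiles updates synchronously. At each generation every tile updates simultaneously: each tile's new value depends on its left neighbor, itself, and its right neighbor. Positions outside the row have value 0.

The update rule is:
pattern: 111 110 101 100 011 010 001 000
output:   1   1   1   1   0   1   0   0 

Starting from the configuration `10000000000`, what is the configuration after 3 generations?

11000000000
01100000000
00110000000

00110000000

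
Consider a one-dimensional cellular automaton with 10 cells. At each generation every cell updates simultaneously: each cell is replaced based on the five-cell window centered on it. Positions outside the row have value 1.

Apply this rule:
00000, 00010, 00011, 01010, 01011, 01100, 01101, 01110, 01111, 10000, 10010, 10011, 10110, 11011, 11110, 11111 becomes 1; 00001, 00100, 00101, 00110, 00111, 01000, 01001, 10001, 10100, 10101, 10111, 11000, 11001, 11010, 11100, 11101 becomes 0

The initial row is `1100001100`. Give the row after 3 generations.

generation 1: 1001010101
generation 2: 0010101010
generation 3: 0101010101

0101010101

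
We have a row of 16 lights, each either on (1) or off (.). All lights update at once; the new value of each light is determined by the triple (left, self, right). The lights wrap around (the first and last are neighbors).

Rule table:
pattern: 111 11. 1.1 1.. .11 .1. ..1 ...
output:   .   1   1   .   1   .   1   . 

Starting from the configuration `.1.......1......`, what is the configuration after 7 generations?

generation 1: 1.......1.......
generation 2: .......1.......1
generation 3: ......1.......1.
generation 4: .....1.......1..
generation 5: ....1.......1...
generation 6: ...1.......1....
generation 7: ..1.......1.....

..1.......1.....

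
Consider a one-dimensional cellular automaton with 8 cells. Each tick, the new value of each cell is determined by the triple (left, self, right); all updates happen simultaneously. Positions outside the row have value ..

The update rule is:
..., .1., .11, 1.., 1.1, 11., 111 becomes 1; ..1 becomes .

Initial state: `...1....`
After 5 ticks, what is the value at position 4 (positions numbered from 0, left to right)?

tick 1: 11.11111
tick 2: 11111111
tick 3: 11111111  (fixed point — unchanged through tick 5)
position 4 holds 1

1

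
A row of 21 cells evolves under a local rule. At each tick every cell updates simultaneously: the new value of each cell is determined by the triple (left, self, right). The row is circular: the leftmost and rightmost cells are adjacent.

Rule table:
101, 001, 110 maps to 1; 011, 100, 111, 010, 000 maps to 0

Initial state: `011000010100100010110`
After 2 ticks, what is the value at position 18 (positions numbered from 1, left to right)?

101000101001000101010
010001010010001010101
position 18 holds 0

0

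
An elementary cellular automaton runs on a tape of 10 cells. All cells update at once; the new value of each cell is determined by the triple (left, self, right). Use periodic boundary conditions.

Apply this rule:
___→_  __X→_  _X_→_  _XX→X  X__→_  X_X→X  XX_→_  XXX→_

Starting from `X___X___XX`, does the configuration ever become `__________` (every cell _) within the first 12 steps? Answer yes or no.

________X_
__________
all cells are _ at step 2

yes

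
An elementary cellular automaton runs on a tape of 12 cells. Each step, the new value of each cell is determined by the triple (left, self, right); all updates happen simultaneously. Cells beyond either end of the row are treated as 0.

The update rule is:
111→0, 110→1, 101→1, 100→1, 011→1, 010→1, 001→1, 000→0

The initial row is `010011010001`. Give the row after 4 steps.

111000111111

111111111011
100000001111
110000011001
111000111111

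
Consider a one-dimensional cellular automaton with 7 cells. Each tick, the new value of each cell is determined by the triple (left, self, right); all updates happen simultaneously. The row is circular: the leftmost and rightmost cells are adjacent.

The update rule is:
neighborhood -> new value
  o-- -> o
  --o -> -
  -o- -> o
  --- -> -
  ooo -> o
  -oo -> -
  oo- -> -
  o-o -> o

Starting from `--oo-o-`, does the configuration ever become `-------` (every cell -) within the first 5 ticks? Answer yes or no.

no

tick 1: ----ooo
tick 2: o----o-
tick 3: oo---oo
tick 4: o-o---o
tick 5: -ooo---
tick 5 is -ooo---, still not uniform -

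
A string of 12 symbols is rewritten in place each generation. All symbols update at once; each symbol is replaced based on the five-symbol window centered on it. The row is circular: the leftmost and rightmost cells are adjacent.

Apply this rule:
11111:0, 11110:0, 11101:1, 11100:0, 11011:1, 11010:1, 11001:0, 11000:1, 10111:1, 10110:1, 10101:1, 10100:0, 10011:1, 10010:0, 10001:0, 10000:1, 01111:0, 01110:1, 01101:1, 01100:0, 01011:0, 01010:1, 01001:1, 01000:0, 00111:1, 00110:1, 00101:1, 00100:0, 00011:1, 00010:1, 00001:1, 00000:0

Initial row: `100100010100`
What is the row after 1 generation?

010000111010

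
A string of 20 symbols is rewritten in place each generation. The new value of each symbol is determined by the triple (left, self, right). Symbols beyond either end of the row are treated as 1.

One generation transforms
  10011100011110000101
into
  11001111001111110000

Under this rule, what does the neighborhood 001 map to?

0

At position 2 the neighborhood is 001; the next row has 0 there.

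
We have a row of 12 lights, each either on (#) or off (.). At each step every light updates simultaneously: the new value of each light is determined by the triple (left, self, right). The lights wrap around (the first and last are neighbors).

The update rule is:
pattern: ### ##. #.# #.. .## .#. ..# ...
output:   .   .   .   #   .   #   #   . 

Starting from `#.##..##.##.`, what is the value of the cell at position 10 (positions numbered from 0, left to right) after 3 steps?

step 1: #...##......
step 2: ##.#..#....#
step 3: ...#####..#.
position 10 holds #

#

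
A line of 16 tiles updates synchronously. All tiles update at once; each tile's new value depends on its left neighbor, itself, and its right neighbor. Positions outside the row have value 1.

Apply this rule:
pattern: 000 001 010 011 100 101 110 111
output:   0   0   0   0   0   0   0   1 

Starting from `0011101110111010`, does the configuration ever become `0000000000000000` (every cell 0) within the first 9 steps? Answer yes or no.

yes

0001000100010000
0000000000000000
all cells are 0 at step 2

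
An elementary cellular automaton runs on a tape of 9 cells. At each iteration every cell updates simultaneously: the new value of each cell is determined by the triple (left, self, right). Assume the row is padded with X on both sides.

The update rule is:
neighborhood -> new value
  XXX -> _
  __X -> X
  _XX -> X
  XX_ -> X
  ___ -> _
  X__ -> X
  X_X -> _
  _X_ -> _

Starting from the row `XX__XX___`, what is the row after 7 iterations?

X_XXXXXX_

_XXXXXX_X
_X____X_X
__X__X__X
XX_XX_XXX
_X_XX_X__
___XX__XX
X_XXXXXX_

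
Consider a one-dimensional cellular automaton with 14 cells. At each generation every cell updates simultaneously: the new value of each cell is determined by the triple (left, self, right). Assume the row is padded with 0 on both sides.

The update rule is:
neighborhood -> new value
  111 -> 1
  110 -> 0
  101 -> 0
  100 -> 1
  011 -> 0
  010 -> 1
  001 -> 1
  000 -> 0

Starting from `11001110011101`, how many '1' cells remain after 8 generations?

00110101101001
01000100001111
11101110010110
01000101110001
11101100101011
01000011101000
11100101001100
01011101110010
count of 1: 8

8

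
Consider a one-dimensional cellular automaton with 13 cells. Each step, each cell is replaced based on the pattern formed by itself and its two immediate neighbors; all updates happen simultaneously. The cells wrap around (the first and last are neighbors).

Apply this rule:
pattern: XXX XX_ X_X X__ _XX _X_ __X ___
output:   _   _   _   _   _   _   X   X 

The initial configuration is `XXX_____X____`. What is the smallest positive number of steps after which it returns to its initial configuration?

26

step 1: ____XXXX__XXX
step 2: _XXX_____X___
step 3: X____XXXX__XX
step 4: __XXX_____X__
step 5: XX____XXXX__X
step 6: ___XXX_____X_
step 7: XXX____XXXX__
step 8: ____XXX_____X
step 9: _XXX____XXXX_
step 10: X____XXX_____
step 11: __XXX____XXXX
step 12: _X____XXX____
step 13: X__XXX____XXX
step 14: __X____XXX___
step 15: XX__XXX____XX
step 16: ___X____XXX__
step 17: XXX__XXX____X
step 18: ____X____XXX_
step 19: XXXX__XXX____
step 20: _____X____XXX
step 21: _XXXX__XXX___
step 22: X_____X____XX
step 23: __XXXX__XXX__
step 24: XX_____X____X
step 25: ___XXXX__XXX_
step 26: XXX_____X____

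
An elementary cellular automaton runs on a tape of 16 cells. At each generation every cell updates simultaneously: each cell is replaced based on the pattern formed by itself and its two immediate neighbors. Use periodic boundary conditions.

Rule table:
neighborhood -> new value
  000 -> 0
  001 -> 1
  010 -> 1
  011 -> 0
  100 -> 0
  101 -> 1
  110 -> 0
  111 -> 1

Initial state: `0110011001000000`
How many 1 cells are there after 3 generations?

4

1000100011000000
1001100100000001
0010001100000010
count of 1: 4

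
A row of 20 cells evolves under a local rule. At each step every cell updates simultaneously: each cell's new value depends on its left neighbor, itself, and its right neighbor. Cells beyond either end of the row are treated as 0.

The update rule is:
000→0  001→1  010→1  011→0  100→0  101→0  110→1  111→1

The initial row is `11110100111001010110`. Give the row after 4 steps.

10110101001001010110

01110101011011010010
10110101001001010110
10010101011011010010
10110101001001010110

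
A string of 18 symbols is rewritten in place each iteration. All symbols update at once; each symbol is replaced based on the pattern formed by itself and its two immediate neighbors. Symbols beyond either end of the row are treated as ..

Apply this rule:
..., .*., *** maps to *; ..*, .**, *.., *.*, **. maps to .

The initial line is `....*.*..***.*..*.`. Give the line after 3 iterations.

.*..*.*.*.*..*..*.

iteration 1: ***.*.*...*..*..*.
iteration 2: .*..*.*.*.*..*..*.
iteration 3: .*..*.*.*.*..*..*.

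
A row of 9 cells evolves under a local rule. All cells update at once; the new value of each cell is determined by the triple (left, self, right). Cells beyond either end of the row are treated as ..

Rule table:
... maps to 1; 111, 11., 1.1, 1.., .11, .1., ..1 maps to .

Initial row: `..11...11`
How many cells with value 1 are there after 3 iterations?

2

1....1...
..11...11  (repeats iteration 0; period 2)
iteration 3: 1....1...
count of 1: 2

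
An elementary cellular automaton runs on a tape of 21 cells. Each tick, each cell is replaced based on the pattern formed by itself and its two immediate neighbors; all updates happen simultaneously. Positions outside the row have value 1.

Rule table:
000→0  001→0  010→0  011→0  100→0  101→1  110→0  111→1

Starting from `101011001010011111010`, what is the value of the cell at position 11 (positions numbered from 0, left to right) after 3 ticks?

010100000100001110101
101000000000000101010
010000000000000010101
position 11 holds 0

0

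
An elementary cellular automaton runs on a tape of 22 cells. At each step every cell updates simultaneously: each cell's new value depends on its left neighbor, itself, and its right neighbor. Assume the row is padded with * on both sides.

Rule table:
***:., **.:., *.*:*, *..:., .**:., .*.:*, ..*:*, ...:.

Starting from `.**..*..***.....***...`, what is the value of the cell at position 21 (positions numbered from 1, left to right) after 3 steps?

*

*...**.*.......*.....*
...*..**......**....*.
..**.*.......*.....***
position 21 holds *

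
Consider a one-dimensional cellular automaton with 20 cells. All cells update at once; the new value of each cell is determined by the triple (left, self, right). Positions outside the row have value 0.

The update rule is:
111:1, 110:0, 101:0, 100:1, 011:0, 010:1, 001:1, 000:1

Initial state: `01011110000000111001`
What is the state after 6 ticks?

11001101111111010111
00110000111110010010
11001111011101111111
00110110001000111110
11000001111111011101
00111110111110001001

00111110111110001001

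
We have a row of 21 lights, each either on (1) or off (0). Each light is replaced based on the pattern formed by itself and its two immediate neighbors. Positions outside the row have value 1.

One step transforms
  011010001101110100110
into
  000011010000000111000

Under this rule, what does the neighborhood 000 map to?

0

At position 6 the neighborhood is 000; the next row has 0 there.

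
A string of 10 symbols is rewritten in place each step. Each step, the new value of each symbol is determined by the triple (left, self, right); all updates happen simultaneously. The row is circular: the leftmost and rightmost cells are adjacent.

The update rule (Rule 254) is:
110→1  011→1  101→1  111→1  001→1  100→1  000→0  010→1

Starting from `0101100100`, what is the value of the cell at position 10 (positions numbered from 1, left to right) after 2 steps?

1

1111111110
1111111111
position 10 holds 1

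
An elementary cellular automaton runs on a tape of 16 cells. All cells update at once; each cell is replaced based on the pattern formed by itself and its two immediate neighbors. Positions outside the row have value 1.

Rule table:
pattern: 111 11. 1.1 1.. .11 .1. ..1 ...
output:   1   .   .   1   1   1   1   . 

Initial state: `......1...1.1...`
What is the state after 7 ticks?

1....111.11.11.1
.1..111..1..1..1
.11111.111111111
.1111..111111111
.111.11111111111
.11..11111111111
.1.1111111111111

.1.1111111111111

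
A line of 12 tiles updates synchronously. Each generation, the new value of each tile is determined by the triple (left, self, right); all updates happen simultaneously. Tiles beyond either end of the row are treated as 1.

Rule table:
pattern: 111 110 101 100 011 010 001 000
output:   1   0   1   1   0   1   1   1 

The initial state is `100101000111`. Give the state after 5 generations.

110100111110

generation 1: 011111111011
generation 2: 101111110101
generation 3: 010111101110
generation 4: 111011010101
generation 5: 110100111110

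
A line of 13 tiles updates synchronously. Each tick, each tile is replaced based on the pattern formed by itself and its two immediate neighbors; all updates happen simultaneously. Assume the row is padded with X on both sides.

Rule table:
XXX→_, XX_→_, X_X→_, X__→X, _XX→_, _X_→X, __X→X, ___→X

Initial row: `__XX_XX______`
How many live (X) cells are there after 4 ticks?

XX_____XXXXXX
__XXXXX______
XX_____XXXXXX  (repeats tick 1; period 2)
tick 4: __XXXXX______
count of X: 5

5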